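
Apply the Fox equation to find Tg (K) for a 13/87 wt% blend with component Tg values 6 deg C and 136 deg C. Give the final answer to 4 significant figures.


1/Tg = w1/Tg1 + w2/Tg2 (in Kelvin)
Tg1 = 279.15 K, Tg2 = 409.15 K
1/Tg = 0.13/279.15 + 0.87/409.15
Tg = 385.8 K


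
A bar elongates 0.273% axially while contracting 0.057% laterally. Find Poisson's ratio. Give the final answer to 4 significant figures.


nu = -epsilon_lat / epsilon_axial
Lateral strain is contraction (negative), so using magnitudes:
nu = 0.057 / 0.273
nu = 0.2088


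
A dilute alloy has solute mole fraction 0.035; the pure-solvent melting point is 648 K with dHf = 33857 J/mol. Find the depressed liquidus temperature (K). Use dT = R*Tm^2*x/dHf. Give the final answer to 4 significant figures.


dT = R*Tm^2*x / dHf
dT = 8.314 * 648^2 * 0.035 / 33857
dT = 3.60894 K
T_new = 648 - 3.60894 = 644.4 K


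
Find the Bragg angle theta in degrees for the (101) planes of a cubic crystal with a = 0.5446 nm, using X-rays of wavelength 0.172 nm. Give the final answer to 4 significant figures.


d = a / sqrt(h^2+k^2+l^2)
d = 0.5446 / sqrt(2) = 0.38509 nm
lambda = 2*d*sin(theta)  =>  sin(theta) = lambda / (2*d)
sin(theta) = 0.172 / (2 * 0.38509) = 0.223324
theta = 12.9 deg


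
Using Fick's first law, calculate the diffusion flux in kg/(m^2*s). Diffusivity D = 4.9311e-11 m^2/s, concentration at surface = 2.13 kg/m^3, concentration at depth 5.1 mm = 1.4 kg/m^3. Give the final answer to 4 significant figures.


J = -D * (dC/dx) = D * (C1 - C2) / dx
J = 4.9311e-11 * (2.13 - 1.4) / 5.1e-03
J = 7.058e-09 kg/(m^2*s)


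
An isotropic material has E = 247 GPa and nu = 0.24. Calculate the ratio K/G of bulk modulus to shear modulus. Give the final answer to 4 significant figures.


G = E / (2*(1+nu))
G = 247 / (2*(1+0.24)) = 99.5968 GPa
K = E / (3*(1-2*nu))
K = 247 / (3*(1-2*0.24)) = 158.333 GPa
K/G = 158.333 / 99.5968 = 1.59


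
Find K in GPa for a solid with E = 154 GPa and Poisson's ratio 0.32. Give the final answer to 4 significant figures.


K = E / (3*(1-2*nu))
K = 154 / (3*(1-2*0.32))
K = 142.6 GPa


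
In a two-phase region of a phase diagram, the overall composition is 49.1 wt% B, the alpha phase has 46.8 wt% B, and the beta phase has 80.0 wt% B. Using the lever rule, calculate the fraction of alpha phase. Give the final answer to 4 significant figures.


f_alpha = (C_beta - C0) / (C_beta - C_alpha)
f_alpha = (80.0 - 49.1) / (80.0 - 46.8)
f_alpha = 0.9307


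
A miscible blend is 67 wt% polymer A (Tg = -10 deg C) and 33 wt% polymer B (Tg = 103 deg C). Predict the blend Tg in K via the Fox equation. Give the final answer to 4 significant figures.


1/Tg = w1/Tg1 + w2/Tg2 (in Kelvin)
Tg1 = 263.15 K, Tg2 = 376.15 K
1/Tg = 0.67/263.15 + 0.33/376.15
Tg = 292.1 K


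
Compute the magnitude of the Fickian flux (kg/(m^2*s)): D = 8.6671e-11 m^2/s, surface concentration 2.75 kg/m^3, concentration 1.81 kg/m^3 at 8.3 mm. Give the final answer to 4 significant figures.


J = -D * (dC/dx) = D * (C1 - C2) / dx
J = 8.6671e-11 * (2.75 - 1.81) / 8.3e-03
J = 9.816e-09 kg/(m^2*s)


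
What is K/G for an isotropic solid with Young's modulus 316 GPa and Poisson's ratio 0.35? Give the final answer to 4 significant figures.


G = E / (2*(1+nu))
G = 316 / (2*(1+0.35)) = 117.037 GPa
K = E / (3*(1-2*nu))
K = 316 / (3*(1-2*0.35)) = 351.111 GPa
K/G = 351.111 / 117.037 = 3


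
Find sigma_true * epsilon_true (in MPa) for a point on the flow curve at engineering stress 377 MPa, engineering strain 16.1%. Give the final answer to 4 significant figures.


sigma_true = sigma_eng * (1 + epsilon_eng)
sigma_true = 377 * (1 + 0.161) = 437.697 MPa
epsilon_true = ln(1 + epsilon_eng)
epsilon_true = ln(1 + 0.161) = 0.149282
sigma_true * epsilon_true = 437.697 * 0.149282 = 65.34 MPa


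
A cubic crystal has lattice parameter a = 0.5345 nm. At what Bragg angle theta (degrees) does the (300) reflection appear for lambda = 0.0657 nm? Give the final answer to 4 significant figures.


d = a / sqrt(h^2+k^2+l^2)
d = 0.5345 / sqrt(9) = 0.178167 nm
lambda = 2*d*sin(theta)  =>  sin(theta) = lambda / (2*d)
sin(theta) = 0.0657 / (2 * 0.178167) = 0.184378
theta = 10.62 deg


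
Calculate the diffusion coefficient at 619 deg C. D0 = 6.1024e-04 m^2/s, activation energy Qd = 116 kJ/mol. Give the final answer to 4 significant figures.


D = D0 * exp(-Qd / (R*T))
T = 892.15 K
D = 6.1024e-04 * exp(-116e3 / (8.314 * 892.15))
D = 9.853e-11 m^2/s


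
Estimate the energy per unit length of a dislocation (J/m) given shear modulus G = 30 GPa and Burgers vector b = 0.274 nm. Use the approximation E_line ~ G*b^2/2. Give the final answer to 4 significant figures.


E = G*b^2/2
b = 0.274 nm = 2.74e-10 m
G = 30 GPa = 3e+10 Pa
E = 0.5 * 3e+10 * (2.74e-10)^2
E = 1.126e-09 J/m


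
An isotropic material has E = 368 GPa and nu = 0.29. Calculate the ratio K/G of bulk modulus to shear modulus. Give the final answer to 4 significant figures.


G = E / (2*(1+nu))
G = 368 / (2*(1+0.29)) = 142.636 GPa
K = E / (3*(1-2*nu))
K = 368 / (3*(1-2*0.29)) = 292.063 GPa
K/G = 292.063 / 142.636 = 2.048


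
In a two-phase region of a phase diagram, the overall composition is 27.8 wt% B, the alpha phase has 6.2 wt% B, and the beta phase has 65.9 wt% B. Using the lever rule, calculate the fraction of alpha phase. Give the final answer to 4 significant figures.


f_alpha = (C_beta - C0) / (C_beta - C_alpha)
f_alpha = (65.9 - 27.8) / (65.9 - 6.2)
f_alpha = 0.6382


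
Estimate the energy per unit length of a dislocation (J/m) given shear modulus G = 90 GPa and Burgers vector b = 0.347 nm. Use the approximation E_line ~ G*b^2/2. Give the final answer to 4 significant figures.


E = G*b^2/2
b = 0.347 nm = 3.47e-10 m
G = 90 GPa = 9e+10 Pa
E = 0.5 * 9e+10 * (3.47e-10)^2
E = 5.418e-09 J/m


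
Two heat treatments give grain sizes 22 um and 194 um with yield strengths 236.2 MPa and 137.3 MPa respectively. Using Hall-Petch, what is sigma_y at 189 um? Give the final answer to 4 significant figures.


sigma_y = sigma0 + k / sqrt(d)
1/sqrt(d1) = 1/sqrt(2.2e-05) = 213.201;  1/sqrt(d2) = 71.7958
k = (sigma1 - sigma2) / (1/sqrt(d1) - 1/sqrt(d2)) = (236.2 - 137.3) / (213.201 - 71.7958) = 0.69941 MPa*m^0.5
sigma0 = sigma1 - k/sqrt(d1) = 236.2 - 0.69941*213.201 = 87.0853 MPa
sigma_y(d3) = 87.0853 + 0.69941 / sqrt(1.89e-04) = 138 MPa


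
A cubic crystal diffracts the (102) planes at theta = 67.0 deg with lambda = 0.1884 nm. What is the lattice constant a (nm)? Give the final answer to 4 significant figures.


d = lambda / (2*sin(theta))
d = 0.1884 / (2*sin(67.0 deg))
d = 0.102335 nm
a = d * sqrt(h^2+k^2+l^2) = 0.102335 * sqrt(5)
a = 0.2288 nm


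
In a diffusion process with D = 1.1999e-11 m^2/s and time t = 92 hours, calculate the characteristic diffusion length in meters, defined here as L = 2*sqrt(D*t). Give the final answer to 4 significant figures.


t = 92 hr = 331200 s
Diffusion length = 2*sqrt(D*t)
= 2*sqrt(1.1999e-11 * 331200)
= 3.987e-03 m


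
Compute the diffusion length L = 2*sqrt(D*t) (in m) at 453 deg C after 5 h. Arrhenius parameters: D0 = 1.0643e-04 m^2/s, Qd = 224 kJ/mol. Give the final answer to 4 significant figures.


Step 1: D = D0 * exp(-Qd/(R*T))
T = 726.15 K
D = 1.0643e-04 * exp(-224e3 / (8.314 * 726.15)) = 8.19103e-21 m^2/s
Step 2: L = 2*sqrt(D*t)
t = 5 h = 18000 s
L = 2*sqrt(8.19103e-21 * 18000) = 2.428e-08 m


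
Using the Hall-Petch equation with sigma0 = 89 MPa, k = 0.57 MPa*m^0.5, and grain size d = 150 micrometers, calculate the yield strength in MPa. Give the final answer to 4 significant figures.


sigma_y = sigma0 + k / sqrt(d)
d = 150 um = 1.5e-04 m
sigma_y = 89 + 0.57 / sqrt(1.5e-04)
sigma_y = 135.5 MPa


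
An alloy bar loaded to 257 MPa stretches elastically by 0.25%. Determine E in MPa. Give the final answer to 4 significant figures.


E = sigma / epsilon
epsilon = 0.25% = 2.5e-03
E = 257 / 2.5e-03
E = 102800 MPa


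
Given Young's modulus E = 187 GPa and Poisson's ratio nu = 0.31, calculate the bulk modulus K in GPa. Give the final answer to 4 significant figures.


K = E / (3*(1-2*nu))
K = 187 / (3*(1-2*0.31))
K = 164 GPa


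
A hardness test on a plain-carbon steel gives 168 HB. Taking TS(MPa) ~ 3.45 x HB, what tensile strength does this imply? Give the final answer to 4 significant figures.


TS (MPa) = 3.45 * HB
TS = 3.45 * 168
TS = 579.6 MPa


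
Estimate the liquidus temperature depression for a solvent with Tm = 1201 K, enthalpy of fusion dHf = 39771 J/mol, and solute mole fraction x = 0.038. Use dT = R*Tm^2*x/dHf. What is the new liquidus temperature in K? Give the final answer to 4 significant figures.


dT = R*Tm^2*x / dHf
dT = 8.314 * 1201^2 * 0.038 / 39771
dT = 11.4581 K
T_new = 1201 - 11.4581 = 1190 K


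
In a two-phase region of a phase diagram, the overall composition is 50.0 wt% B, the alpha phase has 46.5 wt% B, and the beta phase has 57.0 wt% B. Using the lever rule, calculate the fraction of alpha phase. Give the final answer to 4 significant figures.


f_alpha = (C_beta - C0) / (C_beta - C_alpha)
f_alpha = (57.0 - 50.0) / (57.0 - 46.5)
f_alpha = 0.6667


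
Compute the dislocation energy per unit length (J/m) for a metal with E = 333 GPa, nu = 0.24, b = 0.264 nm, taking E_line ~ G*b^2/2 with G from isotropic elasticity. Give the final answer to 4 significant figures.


Step 1: G = E / (2*(1+nu))
G = 333 / (2*(1+0.24)) = 134.274 GPa = 1.34274e+11 Pa
Step 2: E_line = G*b^2/2
b = 0.264 nm = 2.64e-10 m
E_line = 0.5 * 1.34274e+11 * (2.64e-10)^2 = 4.679e-09 J/m


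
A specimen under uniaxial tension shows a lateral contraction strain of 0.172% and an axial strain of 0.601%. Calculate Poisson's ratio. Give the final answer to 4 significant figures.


nu = -epsilon_lat / epsilon_axial
Lateral strain is contraction (negative), so using magnitudes:
nu = 0.172 / 0.601
nu = 0.2862


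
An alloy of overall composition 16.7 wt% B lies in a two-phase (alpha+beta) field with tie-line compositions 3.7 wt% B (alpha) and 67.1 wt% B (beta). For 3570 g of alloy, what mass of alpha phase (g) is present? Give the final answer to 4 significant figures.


f_alpha = (C_beta - C0) / (C_beta - C_alpha)
f_alpha = (67.1 - 16.7) / (67.1 - 3.7) = 0.794953
m_alpha = f_alpha * m_total = 0.794953 * 3570 = 2838 g


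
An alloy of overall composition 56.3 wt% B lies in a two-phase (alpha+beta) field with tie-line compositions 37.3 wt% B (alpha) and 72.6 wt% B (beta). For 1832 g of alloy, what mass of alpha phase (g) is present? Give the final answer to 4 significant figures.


f_alpha = (C_beta - C0) / (C_beta - C_alpha)
f_alpha = (72.6 - 56.3) / (72.6 - 37.3) = 0.461756
m_alpha = f_alpha * m_total = 0.461756 * 1832 = 845.9 g


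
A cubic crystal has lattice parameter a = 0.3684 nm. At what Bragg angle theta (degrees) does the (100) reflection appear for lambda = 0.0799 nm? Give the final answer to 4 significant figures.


d = a / sqrt(h^2+k^2+l^2)
d = 0.3684 / sqrt(1) = 0.3684 nm
lambda = 2*d*sin(theta)  =>  sin(theta) = lambda / (2*d)
sin(theta) = 0.0799 / (2 * 0.3684) = 0.108442
theta = 6.226 deg


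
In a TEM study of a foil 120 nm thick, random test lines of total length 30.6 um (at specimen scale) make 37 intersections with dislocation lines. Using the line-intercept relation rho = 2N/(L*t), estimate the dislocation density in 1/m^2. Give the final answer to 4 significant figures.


rho = 2N / (L * t)
L = 30.6 um = 3.06e-05 m, t = 120 nm = 1.2e-07 m
rho = 2 * 37 / (3.06e-05 * 1.2e-07)
rho = 2.015e+13 1/m^2


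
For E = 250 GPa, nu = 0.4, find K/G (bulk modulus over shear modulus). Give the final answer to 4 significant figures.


G = E / (2*(1+nu))
G = 250 / (2*(1+0.4)) = 89.2857 GPa
K = E / (3*(1-2*nu))
K = 250 / (3*(1-2*0.4)) = 416.667 GPa
K/G = 416.667 / 89.2857 = 4.667


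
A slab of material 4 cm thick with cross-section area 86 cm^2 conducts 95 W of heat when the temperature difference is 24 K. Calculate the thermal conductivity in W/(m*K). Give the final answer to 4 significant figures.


k = Q*L / (A*dT)
L = 0.04 m, A = 8.6e-03 m^2
k = 95 * 0.04 / (8.6e-03 * 24)
k = 18.41 W/(m*K)


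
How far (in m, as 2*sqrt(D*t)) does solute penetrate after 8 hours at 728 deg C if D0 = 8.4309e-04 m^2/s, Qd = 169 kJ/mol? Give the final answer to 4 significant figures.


Step 1: D = D0 * exp(-Qd/(R*T))
T = 1001.15 K
D = 8.4309e-04 * exp(-169e3 / (8.314 * 1001.15)) = 1.28245e-12 m^2/s
Step 2: L = 2*sqrt(D*t)
t = 8 h = 28800 s
L = 2*sqrt(1.28245e-12 * 28800) = 3.844e-04 m


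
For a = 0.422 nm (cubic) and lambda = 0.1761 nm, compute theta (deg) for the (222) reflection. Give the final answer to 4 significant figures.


d = a / sqrt(h^2+k^2+l^2)
d = 0.422 / sqrt(12) = 0.121821 nm
lambda = 2*d*sin(theta)  =>  sin(theta) = lambda / (2*d)
sin(theta) = 0.1761 / (2 * 0.121821) = 0.722782
theta = 46.28 deg


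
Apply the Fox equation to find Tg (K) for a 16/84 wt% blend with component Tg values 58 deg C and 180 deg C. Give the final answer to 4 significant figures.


1/Tg = w1/Tg1 + w2/Tg2 (in Kelvin)
Tg1 = 331.15 K, Tg2 = 453.15 K
1/Tg = 0.16/331.15 + 0.84/453.15
Tg = 427.9 K


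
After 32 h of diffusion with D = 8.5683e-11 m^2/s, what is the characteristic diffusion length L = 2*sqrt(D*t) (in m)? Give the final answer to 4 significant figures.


t = 32 hr = 115200 s
Diffusion length = 2*sqrt(D*t)
= 2*sqrt(8.5683e-11 * 115200)
= 6.284e-03 m


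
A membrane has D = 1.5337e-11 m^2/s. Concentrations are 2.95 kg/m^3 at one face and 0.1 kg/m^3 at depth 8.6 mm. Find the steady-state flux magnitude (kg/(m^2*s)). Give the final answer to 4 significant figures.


J = -D * (dC/dx) = D * (C1 - C2) / dx
J = 1.5337e-11 * (2.95 - 0.1) / 8.6e-03
J = 5.083e-09 kg/(m^2*s)


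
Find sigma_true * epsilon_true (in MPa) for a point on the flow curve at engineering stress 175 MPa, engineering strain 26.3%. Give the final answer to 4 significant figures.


sigma_true = sigma_eng * (1 + epsilon_eng)
sigma_true = 175 * (1 + 0.263) = 221.025 MPa
epsilon_true = ln(1 + epsilon_eng)
epsilon_true = ln(1 + 0.263) = 0.23349
sigma_true * epsilon_true = 221.025 * 0.23349 = 51.61 MPa


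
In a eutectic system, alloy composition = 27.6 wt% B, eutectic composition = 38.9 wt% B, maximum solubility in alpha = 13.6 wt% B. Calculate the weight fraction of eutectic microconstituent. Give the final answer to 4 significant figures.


f_primary = (C_e - C0) / (C_e - C_alpha_max)
f_primary = (38.9 - 27.6) / (38.9 - 13.6)
f_primary = 0.44664
f_eutectic = 1 - 0.44664 = 0.5534


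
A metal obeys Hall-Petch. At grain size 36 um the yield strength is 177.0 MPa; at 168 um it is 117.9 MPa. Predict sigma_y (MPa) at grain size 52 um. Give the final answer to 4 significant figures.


sigma_y = sigma0 + k / sqrt(d)
1/sqrt(d1) = 1/sqrt(3.6e-05) = 166.667;  1/sqrt(d2) = 77.1517
k = (sigma1 - sigma2) / (1/sqrt(d1) - 1/sqrt(d2)) = (177.0 - 117.9) / (166.667 - 77.1517) = 0.660225 MPa*m^0.5
sigma0 = sigma1 - k/sqrt(d1) = 177.0 - 0.660225*166.667 = 66.9626 MPa
sigma_y(d3) = 66.9626 + 0.660225 / sqrt(5.2e-05) = 158.5 MPa


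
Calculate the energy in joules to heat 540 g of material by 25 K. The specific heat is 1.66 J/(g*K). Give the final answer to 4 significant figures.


Q = m * cp * dT
Q = 540 * 1.66 * 25
Q = 22410 J


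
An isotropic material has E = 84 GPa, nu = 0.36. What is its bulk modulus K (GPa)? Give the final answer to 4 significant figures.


K = E / (3*(1-2*nu))
K = 84 / (3*(1-2*0.36))
K = 100 GPa


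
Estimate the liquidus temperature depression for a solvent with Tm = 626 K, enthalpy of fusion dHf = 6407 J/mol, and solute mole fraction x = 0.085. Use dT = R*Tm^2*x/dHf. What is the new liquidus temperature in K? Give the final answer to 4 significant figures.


dT = R*Tm^2*x / dHf
dT = 8.314 * 626^2 * 0.085 / 6407
dT = 43.2238 K
T_new = 626 - 43.2238 = 582.8 K


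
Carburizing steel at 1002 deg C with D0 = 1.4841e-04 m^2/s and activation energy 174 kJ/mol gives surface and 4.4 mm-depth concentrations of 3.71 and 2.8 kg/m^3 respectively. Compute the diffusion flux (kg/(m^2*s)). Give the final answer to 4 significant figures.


Step 1: D = D0 * exp(-Qd/(R*T))
T = 1002 + 273.15 = 1275.15 K
D = 1.4841e-04 * exp(-174e3 / (8.314 * 1275.15)) = 1.10548e-11 m^2/s
Step 2: J = D * (C1 - C2) / dx
J = 1.10548e-11 * (3.71 - 2.8) / 4.4e-03
J = 2.286e-09 kg/(m^2*s)


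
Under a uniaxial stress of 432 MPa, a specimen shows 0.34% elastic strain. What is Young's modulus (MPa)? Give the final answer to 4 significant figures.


E = sigma / epsilon
epsilon = 0.34% = 3.4e-03
E = 432 / 3.4e-03
E = 127100 MPa


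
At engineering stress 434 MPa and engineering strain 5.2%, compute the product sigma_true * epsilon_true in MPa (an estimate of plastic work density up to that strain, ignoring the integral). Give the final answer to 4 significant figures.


sigma_true = sigma_eng * (1 + epsilon_eng)
sigma_true = 434 * (1 + 0.052) = 456.568 MPa
epsilon_true = ln(1 + epsilon_eng)
epsilon_true = ln(1 + 0.052) = 0.0506931
sigma_true * epsilon_true = 456.568 * 0.0506931 = 23.14 MPa


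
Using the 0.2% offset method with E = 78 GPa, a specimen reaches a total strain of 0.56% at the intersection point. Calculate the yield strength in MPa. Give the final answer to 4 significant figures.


Offset strain = 0.002
Elastic strain at yield = total_strain - offset = 5.6e-03 - 0.002 = 3.6e-03
sigma_y = E * elastic_strain = 78000 * 3.6e-03
sigma_y = 280.8 MPa


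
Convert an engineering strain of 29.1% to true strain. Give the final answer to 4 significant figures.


epsilon_true = ln(1 + epsilon_eng)
epsilon_true = ln(1 + 0.291)
epsilon_true = 0.2554


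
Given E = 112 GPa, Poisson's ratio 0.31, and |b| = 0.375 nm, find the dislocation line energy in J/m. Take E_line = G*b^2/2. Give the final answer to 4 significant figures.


Step 1: G = E / (2*(1+nu))
G = 112 / (2*(1+0.31)) = 42.7481 GPa = 4.27481e+10 Pa
Step 2: E_line = G*b^2/2
b = 0.375 nm = 3.75e-10 m
E_line = 0.5 * 4.27481e+10 * (3.75e-10)^2 = 3.006e-09 J/m


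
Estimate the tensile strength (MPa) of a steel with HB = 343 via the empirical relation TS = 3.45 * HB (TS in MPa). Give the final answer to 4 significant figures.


TS (MPa) = 3.45 * HB
TS = 3.45 * 343
TS = 1183 MPa


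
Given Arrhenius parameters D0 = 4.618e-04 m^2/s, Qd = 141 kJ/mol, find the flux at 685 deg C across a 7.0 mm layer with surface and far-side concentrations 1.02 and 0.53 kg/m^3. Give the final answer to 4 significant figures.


Step 1: D = D0 * exp(-Qd/(R*T))
T = 685 + 273.15 = 958.15 K
D = 4.618e-04 * exp(-141e3 / (8.314 * 958.15)) = 9.49293e-12 m^2/s
Step 2: J = D * (C1 - C2) / dx
J = 9.49293e-12 * (1.02 - 0.53) / 7e-03
J = 6.645e-10 kg/(m^2*s)


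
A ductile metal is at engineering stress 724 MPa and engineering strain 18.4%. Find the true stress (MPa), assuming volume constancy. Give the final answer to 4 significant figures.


sigma_true = sigma_eng * (1 + epsilon_eng)
sigma_true = 724 * (1 + 0.184)
sigma_true = 857.2 MPa


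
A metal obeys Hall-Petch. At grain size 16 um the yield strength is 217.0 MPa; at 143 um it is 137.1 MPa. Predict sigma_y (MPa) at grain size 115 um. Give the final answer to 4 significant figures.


sigma_y = sigma0 + k / sqrt(d)
1/sqrt(d1) = 1/sqrt(1.6e-05) = 250;  1/sqrt(d2) = 83.6242
k = (sigma1 - sigma2) / (1/sqrt(d1) - 1/sqrt(d2)) = (217.0 - 137.1) / (250 - 83.6242) = 0.480238 MPa*m^0.5
sigma0 = sigma1 - k/sqrt(d1) = 217.0 - 0.480238*250 = 96.9405 MPa
sigma_y(d3) = 96.9405 + 0.480238 / sqrt(1.15e-04) = 141.7 MPa


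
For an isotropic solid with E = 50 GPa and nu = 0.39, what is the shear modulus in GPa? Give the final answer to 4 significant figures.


G = E / (2*(1+nu))
G = 50 / (2*(1+0.39))
G = 17.99 GPa


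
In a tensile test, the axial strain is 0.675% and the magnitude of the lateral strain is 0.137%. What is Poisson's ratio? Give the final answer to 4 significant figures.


nu = -epsilon_lat / epsilon_axial
Lateral strain is contraction (negative), so using magnitudes:
nu = 0.137 / 0.675
nu = 0.203


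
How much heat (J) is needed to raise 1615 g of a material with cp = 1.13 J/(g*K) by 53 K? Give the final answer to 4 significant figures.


Q = m * cp * dT
Q = 1615 * 1.13 * 53
Q = 96720 J


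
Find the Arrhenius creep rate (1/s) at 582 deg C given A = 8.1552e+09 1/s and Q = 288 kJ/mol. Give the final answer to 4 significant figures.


rate = A * exp(-Q / (R*T))
T = 582 + 273.15 = 855.15 K
rate = 8.1552e+09 * exp(-288e3 / (8.314 * 855.15))
rate = 2.085e-08 1/s


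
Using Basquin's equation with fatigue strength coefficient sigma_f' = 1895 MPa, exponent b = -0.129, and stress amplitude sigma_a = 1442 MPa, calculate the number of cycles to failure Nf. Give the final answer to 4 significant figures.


sigma_a = sigma_f' * (2*Nf)^b
2*Nf = (sigma_a / sigma_f')^(1/b)
2*Nf = (1442 / 1895)^(1/-0.129)
2*Nf = 8.31229
Nf = 4.156 cycles


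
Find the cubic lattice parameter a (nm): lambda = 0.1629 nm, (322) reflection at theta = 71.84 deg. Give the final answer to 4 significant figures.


d = lambda / (2*sin(theta))
d = 0.1629 / (2*sin(71.84 deg))
d = 0.0857197 nm
a = d * sqrt(h^2+k^2+l^2) = 0.0857197 * sqrt(17)
a = 0.3534 nm


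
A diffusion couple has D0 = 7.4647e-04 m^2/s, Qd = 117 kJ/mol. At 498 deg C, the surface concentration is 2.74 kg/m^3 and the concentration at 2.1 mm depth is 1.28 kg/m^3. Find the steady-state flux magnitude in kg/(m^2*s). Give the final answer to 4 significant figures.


Step 1: D = D0 * exp(-Qd/(R*T))
T = 498 + 273.15 = 771.15 K
D = 7.4647e-04 * exp(-117e3 / (8.314 * 771.15)) = 8.86361e-12 m^2/s
Step 2: J = D * (C1 - C2) / dx
J = 8.86361e-12 * (2.74 - 1.28) / 2.1e-03
J = 6.162e-09 kg/(m^2*s)


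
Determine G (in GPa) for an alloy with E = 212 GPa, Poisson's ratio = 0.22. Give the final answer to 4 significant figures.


G = E / (2*(1+nu))
G = 212 / (2*(1+0.22))
G = 86.89 GPa


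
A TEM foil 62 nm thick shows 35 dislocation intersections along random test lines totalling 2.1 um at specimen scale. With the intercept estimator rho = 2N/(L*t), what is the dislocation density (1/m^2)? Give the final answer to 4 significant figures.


rho = 2N / (L * t)
L = 2.1 um = 2.1e-06 m, t = 62 nm = 6.2e-08 m
rho = 2 * 35 / (2.1e-06 * 6.2e-08)
rho = 5.376e+14 1/m^2


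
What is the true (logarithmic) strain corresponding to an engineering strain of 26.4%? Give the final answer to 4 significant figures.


epsilon_true = ln(1 + epsilon_eng)
epsilon_true = ln(1 + 0.264)
epsilon_true = 0.2343


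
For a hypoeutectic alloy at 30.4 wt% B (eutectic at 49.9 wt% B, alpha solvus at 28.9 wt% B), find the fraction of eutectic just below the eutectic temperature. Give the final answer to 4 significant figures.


f_primary = (C_e - C0) / (C_e - C_alpha_max)
f_primary = (49.9 - 30.4) / (49.9 - 28.9)
f_primary = 0.928571
f_eutectic = 1 - 0.928571 = 0.07143


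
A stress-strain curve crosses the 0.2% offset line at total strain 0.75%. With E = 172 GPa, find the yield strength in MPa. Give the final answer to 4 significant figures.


Offset strain = 0.002
Elastic strain at yield = total_strain - offset = 7.5e-03 - 0.002 = 5.5e-03
sigma_y = E * elastic_strain = 172000 * 5.5e-03
sigma_y = 946 MPa


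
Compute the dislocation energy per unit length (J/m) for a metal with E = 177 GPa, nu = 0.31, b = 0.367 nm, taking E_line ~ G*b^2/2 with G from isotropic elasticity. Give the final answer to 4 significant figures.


Step 1: G = E / (2*(1+nu))
G = 177 / (2*(1+0.31)) = 67.5573 GPa = 6.75573e+10 Pa
Step 2: E_line = G*b^2/2
b = 0.367 nm = 3.67e-10 m
E_line = 0.5 * 6.75573e+10 * (3.67e-10)^2 = 4.55e-09 J/m


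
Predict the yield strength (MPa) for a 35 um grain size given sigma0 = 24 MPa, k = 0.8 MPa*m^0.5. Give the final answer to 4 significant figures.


sigma_y = sigma0 + k / sqrt(d)
d = 35 um = 3.5e-05 m
sigma_y = 24 + 0.8 / sqrt(3.5e-05)
sigma_y = 159.2 MPa


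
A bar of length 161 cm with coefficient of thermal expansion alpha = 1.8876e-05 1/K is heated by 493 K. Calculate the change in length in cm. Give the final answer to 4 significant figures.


dL = L0 * alpha * dT
dL = 161 * 1.8876e-05 * 493
dL = 1.498 cm


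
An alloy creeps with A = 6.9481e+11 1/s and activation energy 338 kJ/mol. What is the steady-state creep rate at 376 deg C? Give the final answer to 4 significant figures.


rate = A * exp(-Q / (R*T))
T = 376 + 273.15 = 649.15 K
rate = 6.9481e+11 * exp(-338e3 / (8.314 * 649.15))
rate = 4.399e-16 1/s


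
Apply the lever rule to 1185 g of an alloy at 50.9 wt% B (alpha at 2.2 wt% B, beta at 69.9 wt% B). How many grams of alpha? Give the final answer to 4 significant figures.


f_alpha = (C_beta - C0) / (C_beta - C_alpha)
f_alpha = (69.9 - 50.9) / (69.9 - 2.2) = 0.28065
m_alpha = f_alpha * m_total = 0.28065 * 1185 = 332.6 g


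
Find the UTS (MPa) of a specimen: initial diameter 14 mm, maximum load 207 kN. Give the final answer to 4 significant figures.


A0 = pi*(d/2)^2 = pi*(14/2)^2 = 153.938 mm^2
UTS = F_max / A0 = 207*1000 / 153.938
UTS = 1345 MPa


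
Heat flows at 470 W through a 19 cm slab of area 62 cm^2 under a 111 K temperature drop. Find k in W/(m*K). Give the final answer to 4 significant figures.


k = Q*L / (A*dT)
L = 0.19 m, A = 6.2e-03 m^2
k = 470 * 0.19 / (6.2e-03 * 111)
k = 129.8 W/(m*K)


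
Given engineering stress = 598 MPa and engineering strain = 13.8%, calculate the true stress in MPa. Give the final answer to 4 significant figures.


sigma_true = sigma_eng * (1 + epsilon_eng)
sigma_true = 598 * (1 + 0.138)
sigma_true = 680.5 MPa


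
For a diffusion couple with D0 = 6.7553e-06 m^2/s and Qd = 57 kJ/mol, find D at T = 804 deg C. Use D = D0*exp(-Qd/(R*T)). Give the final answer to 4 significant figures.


D = D0 * exp(-Qd / (R*T))
T = 1077.15 K
D = 6.7553e-06 * exp(-57e3 / (8.314 * 1077.15))
D = 1.163e-08 m^2/s


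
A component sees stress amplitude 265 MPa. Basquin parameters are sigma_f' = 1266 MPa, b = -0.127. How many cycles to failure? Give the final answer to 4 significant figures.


sigma_a = sigma_f' * (2*Nf)^b
2*Nf = (sigma_a / sigma_f')^(1/b)
2*Nf = (265 / 1266)^(1/-0.127)
2*Nf = 222811
Nf = 111400 cycles


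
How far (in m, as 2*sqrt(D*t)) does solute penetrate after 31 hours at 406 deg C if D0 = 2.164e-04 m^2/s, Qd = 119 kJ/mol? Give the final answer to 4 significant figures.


Step 1: D = D0 * exp(-Qd/(R*T))
T = 679.15 K
D = 2.164e-04 * exp(-119e3 / (8.314 * 679.15)) = 1.52203e-13 m^2/s
Step 2: L = 2*sqrt(D*t)
t = 31 h = 111600 s
L = 2*sqrt(1.52203e-13 * 111600) = 2.607e-04 m


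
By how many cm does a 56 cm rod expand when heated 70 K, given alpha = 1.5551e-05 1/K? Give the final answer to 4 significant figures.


dL = L0 * alpha * dT
dL = 56 * 1.5551e-05 * 70
dL = 0.06096 cm


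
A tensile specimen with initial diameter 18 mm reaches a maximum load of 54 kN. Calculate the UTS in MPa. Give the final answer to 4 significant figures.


A0 = pi*(d/2)^2 = pi*(18/2)^2 = 254.469 mm^2
UTS = F_max / A0 = 54*1000 / 254.469
UTS = 212.2 MPa


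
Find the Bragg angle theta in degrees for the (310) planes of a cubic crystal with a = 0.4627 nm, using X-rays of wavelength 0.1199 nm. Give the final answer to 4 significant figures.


d = a / sqrt(h^2+k^2+l^2)
d = 0.4627 / sqrt(10) = 0.146319 nm
lambda = 2*d*sin(theta)  =>  sin(theta) = lambda / (2*d)
sin(theta) = 0.1199 / (2 * 0.146319) = 0.409722
theta = 24.19 deg


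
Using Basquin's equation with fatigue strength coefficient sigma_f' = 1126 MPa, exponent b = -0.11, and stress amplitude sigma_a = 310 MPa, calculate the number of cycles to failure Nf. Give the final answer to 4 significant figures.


sigma_a = sigma_f' * (2*Nf)^b
2*Nf = (sigma_a / sigma_f')^(1/b)
2*Nf = (310 / 1126)^(1/-0.11)
2*Nf = 123742
Nf = 61870 cycles


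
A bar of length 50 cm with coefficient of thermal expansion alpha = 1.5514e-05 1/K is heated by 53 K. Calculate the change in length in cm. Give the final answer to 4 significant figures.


dL = L0 * alpha * dT
dL = 50 * 1.5514e-05 * 53
dL = 0.04111 cm


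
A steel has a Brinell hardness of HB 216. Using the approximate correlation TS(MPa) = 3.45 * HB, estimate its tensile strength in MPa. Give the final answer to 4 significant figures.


TS (MPa) = 3.45 * HB
TS = 3.45 * 216
TS = 745.2 MPa


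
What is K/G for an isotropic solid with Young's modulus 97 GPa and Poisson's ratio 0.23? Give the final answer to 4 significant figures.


G = E / (2*(1+nu))
G = 97 / (2*(1+0.23)) = 39.4309 GPa
K = E / (3*(1-2*nu))
K = 97 / (3*(1-2*0.23)) = 59.8765 GPa
K/G = 59.8765 / 39.4309 = 1.519


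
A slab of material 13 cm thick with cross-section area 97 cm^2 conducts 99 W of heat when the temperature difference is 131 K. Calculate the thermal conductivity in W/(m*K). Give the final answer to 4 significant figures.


k = Q*L / (A*dT)
L = 0.13 m, A = 9.7e-03 m^2
k = 99 * 0.13 / (9.7e-03 * 131)
k = 10.13 W/(m*K)


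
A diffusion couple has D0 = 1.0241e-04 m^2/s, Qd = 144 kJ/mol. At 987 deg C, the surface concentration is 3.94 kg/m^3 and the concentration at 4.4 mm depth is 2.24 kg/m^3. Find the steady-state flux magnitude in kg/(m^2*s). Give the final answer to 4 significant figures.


Step 1: D = D0 * exp(-Qd/(R*T))
T = 987 + 273.15 = 1260.15 K
D = 1.0241e-04 * exp(-144e3 / (8.314 * 1260.15)) = 1.09942e-10 m^2/s
Step 2: J = D * (C1 - C2) / dx
J = 1.09942e-10 * (3.94 - 2.24) / 4.4e-03
J = 4.248e-08 kg/(m^2*s)


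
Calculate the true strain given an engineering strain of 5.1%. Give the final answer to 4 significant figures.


epsilon_true = ln(1 + epsilon_eng)
epsilon_true = ln(1 + 0.051)
epsilon_true = 0.04974


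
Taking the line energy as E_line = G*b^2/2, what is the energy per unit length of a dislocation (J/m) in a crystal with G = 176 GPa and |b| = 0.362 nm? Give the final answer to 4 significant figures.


E = G*b^2/2
b = 0.362 nm = 3.62e-10 m
G = 176 GPa = 1.76e+11 Pa
E = 0.5 * 1.76e+11 * (3.62e-10)^2
E = 1.153e-08 J/m


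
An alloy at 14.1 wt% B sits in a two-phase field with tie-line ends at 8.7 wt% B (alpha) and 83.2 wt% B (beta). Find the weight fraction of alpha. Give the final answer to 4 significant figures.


f_alpha = (C_beta - C0) / (C_beta - C_alpha)
f_alpha = (83.2 - 14.1) / (83.2 - 8.7)
f_alpha = 0.9275


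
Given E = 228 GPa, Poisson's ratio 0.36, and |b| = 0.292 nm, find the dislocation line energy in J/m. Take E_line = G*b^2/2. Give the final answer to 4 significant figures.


Step 1: G = E / (2*(1+nu))
G = 228 / (2*(1+0.36)) = 83.8235 GPa = 8.38235e+10 Pa
Step 2: E_line = G*b^2/2
b = 0.292 nm = 2.92e-10 m
E_line = 0.5 * 8.38235e+10 * (2.92e-10)^2 = 3.574e-09 J/m


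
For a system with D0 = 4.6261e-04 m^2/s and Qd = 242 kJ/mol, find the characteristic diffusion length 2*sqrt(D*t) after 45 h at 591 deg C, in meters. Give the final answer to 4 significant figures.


Step 1: D = D0 * exp(-Qd/(R*T))
T = 864.15 K
D = 4.6261e-04 * exp(-242e3 / (8.314 * 864.15)) = 1.08815e-18 m^2/s
Step 2: L = 2*sqrt(D*t)
t = 45 h = 162000 s
L = 2*sqrt(1.08815e-18 * 162000) = 8.397e-07 m


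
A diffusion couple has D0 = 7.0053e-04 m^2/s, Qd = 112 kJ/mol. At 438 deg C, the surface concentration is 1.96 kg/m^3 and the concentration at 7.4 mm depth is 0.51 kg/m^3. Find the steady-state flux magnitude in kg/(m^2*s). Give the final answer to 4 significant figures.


Step 1: D = D0 * exp(-Qd/(R*T))
T = 438 + 273.15 = 711.15 K
D = 7.0053e-04 * exp(-112e3 / (8.314 * 711.15)) = 4.1555e-12 m^2/s
Step 2: J = D * (C1 - C2) / dx
J = 4.1555e-12 * (1.96 - 0.51) / 7.4e-03
J = 8.143e-10 kg/(m^2*s)


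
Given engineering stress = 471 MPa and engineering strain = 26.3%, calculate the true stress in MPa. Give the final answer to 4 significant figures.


sigma_true = sigma_eng * (1 + epsilon_eng)
sigma_true = 471 * (1 + 0.263)
sigma_true = 594.9 MPa


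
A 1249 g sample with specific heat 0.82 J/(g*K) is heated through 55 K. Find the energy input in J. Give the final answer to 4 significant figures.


Q = m * cp * dT
Q = 1249 * 0.82 * 55
Q = 56330 J


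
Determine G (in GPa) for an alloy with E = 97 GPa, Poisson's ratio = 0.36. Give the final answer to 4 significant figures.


G = E / (2*(1+nu))
G = 97 / (2*(1+0.36))
G = 35.66 GPa


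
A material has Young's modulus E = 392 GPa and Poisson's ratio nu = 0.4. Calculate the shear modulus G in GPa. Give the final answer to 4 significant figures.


G = E / (2*(1+nu))
G = 392 / (2*(1+0.4))
G = 140 GPa


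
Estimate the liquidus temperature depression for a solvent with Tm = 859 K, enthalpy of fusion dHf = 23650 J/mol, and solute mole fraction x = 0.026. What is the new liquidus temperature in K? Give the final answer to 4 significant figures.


dT = R*Tm^2*x / dHf
dT = 8.314 * 859^2 * 0.026 / 23650
dT = 6.74433 K
T_new = 859 - 6.74433 = 852.3 K


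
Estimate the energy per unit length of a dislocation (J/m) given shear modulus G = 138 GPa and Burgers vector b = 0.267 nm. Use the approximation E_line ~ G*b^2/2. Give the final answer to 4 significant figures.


E = G*b^2/2
b = 0.267 nm = 2.67e-10 m
G = 138 GPa = 1.38e+11 Pa
E = 0.5 * 1.38e+11 * (2.67e-10)^2
E = 4.919e-09 J/m


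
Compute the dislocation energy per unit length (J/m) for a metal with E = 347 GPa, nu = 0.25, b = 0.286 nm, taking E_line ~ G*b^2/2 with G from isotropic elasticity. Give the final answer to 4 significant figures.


Step 1: G = E / (2*(1+nu))
G = 347 / (2*(1+0.25)) = 138.8 GPa = 1.388e+11 Pa
Step 2: E_line = G*b^2/2
b = 0.286 nm = 2.86e-10 m
E_line = 0.5 * 1.388e+11 * (2.86e-10)^2 = 5.677e-09 J/m


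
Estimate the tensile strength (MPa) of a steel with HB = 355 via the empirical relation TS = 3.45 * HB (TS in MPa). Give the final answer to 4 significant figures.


TS (MPa) = 3.45 * HB
TS = 3.45 * 355
TS = 1225 MPa


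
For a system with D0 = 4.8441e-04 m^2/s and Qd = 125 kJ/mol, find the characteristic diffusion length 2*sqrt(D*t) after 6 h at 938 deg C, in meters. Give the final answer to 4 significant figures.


Step 1: D = D0 * exp(-Qd/(R*T))
T = 1211.15 K
D = 4.8441e-04 * exp(-125e3 / (8.314 * 1211.15)) = 1.96789e-09 m^2/s
Step 2: L = 2*sqrt(D*t)
t = 6 h = 21600 s
L = 2*sqrt(1.96789e-09 * 21600) = 0.01304 m


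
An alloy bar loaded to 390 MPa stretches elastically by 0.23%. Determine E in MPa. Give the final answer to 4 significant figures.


E = sigma / epsilon
epsilon = 0.23% = 2.3e-03
E = 390 / 2.3e-03
E = 169600 MPa


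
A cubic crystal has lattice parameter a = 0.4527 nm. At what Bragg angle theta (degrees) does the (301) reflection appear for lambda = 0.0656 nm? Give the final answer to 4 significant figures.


d = a / sqrt(h^2+k^2+l^2)
d = 0.4527 / sqrt(10) = 0.143156 nm
lambda = 2*d*sin(theta)  =>  sin(theta) = lambda / (2*d)
sin(theta) = 0.0656 / (2 * 0.143156) = 0.22912
theta = 13.25 deg


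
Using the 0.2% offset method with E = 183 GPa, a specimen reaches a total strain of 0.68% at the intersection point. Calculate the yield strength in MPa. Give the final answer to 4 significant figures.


Offset strain = 0.002
Elastic strain at yield = total_strain - offset = 6.8e-03 - 0.002 = 4.8e-03
sigma_y = E * elastic_strain = 183000 * 4.8e-03
sigma_y = 878.4 MPa


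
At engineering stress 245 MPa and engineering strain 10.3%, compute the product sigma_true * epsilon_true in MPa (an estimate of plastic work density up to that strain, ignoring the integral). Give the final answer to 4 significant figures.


sigma_true = sigma_eng * (1 + epsilon_eng)
sigma_true = 245 * (1 + 0.103) = 270.235 MPa
epsilon_true = ln(1 + epsilon_eng)
epsilon_true = ln(1 + 0.103) = 0.0980337
sigma_true * epsilon_true = 270.235 * 0.0980337 = 26.49 MPa


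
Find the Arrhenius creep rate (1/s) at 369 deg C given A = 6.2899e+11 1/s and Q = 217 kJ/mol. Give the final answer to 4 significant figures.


rate = A * exp(-Q / (R*T))
T = 369 + 273.15 = 642.15 K
rate = 6.2899e+11 * exp(-217e3 / (8.314 * 642.15))
rate = 1.401e-06 1/s


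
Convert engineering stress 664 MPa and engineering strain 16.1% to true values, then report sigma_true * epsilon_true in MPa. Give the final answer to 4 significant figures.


sigma_true = sigma_eng * (1 + epsilon_eng)
sigma_true = 664 * (1 + 0.161) = 770.904 MPa
epsilon_true = ln(1 + epsilon_eng)
epsilon_true = ln(1 + 0.161) = 0.149282
sigma_true * epsilon_true = 770.904 * 0.149282 = 115.1 MPa


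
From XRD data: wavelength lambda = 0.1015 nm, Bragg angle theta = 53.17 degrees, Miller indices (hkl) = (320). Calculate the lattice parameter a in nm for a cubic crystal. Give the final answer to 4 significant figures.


d = lambda / (2*sin(theta))
d = 0.1015 / (2*sin(53.17 deg))
d = 0.0634044 nm
a = d * sqrt(h^2+k^2+l^2) = 0.0634044 * sqrt(13)
a = 0.2286 nm


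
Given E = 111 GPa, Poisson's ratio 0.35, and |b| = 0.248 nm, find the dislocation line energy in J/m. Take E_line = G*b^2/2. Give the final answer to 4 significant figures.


Step 1: G = E / (2*(1+nu))
G = 111 / (2*(1+0.35)) = 41.1111 GPa = 4.11111e+10 Pa
Step 2: E_line = G*b^2/2
b = 0.248 nm = 2.48e-10 m
E_line = 0.5 * 4.11111e+10 * (2.48e-10)^2 = 1.264e-09 J/m


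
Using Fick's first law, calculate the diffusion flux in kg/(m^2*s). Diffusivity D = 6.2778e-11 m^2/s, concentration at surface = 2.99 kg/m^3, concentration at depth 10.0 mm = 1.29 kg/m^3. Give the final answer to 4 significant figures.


J = -D * (dC/dx) = D * (C1 - C2) / dx
J = 6.2778e-11 * (2.99 - 1.29) / 0.01
J = 1.067e-08 kg/(m^2*s)


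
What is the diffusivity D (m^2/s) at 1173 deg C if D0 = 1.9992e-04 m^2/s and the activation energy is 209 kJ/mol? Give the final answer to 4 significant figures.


D = D0 * exp(-Qd / (R*T))
T = 1446.15 K
D = 1.9992e-04 * exp(-209e3 / (8.314 * 1446.15))
D = 5.643e-12 m^2/s


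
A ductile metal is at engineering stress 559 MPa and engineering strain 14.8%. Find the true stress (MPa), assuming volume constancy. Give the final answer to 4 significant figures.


sigma_true = sigma_eng * (1 + epsilon_eng)
sigma_true = 559 * (1 + 0.148)
sigma_true = 641.7 MPa


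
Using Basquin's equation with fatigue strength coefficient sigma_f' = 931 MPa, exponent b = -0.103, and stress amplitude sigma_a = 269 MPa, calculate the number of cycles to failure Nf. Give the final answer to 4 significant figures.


sigma_a = sigma_f' * (2*Nf)^b
2*Nf = (sigma_a / sigma_f')^(1/b)
2*Nf = (269 / 931)^(1/-0.103)
2*Nf = 171762
Nf = 85880 cycles


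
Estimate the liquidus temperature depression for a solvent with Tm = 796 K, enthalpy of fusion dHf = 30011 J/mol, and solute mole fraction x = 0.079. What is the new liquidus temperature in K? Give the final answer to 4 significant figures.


dT = R*Tm^2*x / dHf
dT = 8.314 * 796^2 * 0.079 / 30011
dT = 13.867 K
T_new = 796 - 13.867 = 782.1 K


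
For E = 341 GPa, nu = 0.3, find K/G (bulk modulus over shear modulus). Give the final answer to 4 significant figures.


G = E / (2*(1+nu))
G = 341 / (2*(1+0.3)) = 131.154 GPa
K = E / (3*(1-2*nu))
K = 341 / (3*(1-2*0.3)) = 284.167 GPa
K/G = 284.167 / 131.154 = 2.167


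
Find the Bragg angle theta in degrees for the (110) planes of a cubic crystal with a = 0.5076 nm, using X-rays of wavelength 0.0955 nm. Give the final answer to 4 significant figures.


d = a / sqrt(h^2+k^2+l^2)
d = 0.5076 / sqrt(2) = 0.358927 nm
lambda = 2*d*sin(theta)  =>  sin(theta) = lambda / (2*d)
sin(theta) = 0.0955 / (2 * 0.358927) = 0.133035
theta = 7.645 deg


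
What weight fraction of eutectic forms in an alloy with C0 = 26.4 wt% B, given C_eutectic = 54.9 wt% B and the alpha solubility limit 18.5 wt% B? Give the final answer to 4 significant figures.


f_primary = (C_e - C0) / (C_e - C_alpha_max)
f_primary = (54.9 - 26.4) / (54.9 - 18.5)
f_primary = 0.782967
f_eutectic = 1 - 0.782967 = 0.217


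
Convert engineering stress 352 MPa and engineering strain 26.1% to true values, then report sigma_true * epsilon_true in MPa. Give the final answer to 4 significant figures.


sigma_true = sigma_eng * (1 + epsilon_eng)
sigma_true = 352 * (1 + 0.261) = 443.872 MPa
epsilon_true = ln(1 + epsilon_eng)
epsilon_true = ln(1 + 0.261) = 0.231905
sigma_true * epsilon_true = 443.872 * 0.231905 = 102.9 MPa
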